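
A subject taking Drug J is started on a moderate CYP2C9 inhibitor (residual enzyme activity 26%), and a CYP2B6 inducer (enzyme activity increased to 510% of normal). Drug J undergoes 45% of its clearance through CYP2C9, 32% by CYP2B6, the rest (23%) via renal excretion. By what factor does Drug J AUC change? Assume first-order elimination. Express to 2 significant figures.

0.51

CYP2C9: 0.45 × 0.26 = 0.117
CYP2B6: 0.32 × 5.1 = 1.632
Other: 0.23 (unchanged)
CL_new/CL_old = 0.117 + 1.632 + 0.23 = 1.979.
Because AUC varies inversely with clearance, the combined effect is 1 / 1.979 = 0.51.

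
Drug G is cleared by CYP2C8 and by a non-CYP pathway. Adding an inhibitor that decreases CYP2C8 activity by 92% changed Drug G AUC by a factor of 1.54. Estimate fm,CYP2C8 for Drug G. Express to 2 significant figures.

0.38

Call the CYP2C8 fraction fm. After the interaction, CL_new/CL_old = fm × 0.08 + (1 − fm).
AUC ratio = 1 / (new CL fraction), so new CL fraction = 1 / 1.54 = 0.6494.
fm × 0.08 + 1 − fm = 0.6494  ⇒  fm × (0.08 − 1) = −0.3506  ⇒  fm = 0.38.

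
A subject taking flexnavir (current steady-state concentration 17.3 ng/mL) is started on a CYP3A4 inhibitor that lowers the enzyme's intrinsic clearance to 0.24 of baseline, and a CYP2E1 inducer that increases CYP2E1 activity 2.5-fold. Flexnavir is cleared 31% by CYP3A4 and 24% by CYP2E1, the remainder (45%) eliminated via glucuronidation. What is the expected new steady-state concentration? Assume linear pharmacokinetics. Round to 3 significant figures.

The CYP3A4 pathway (31% of clearance) drops to 0.24× activity: 0.31 × 0.24 = 0.0744.
The CYP2E1 pathway (24% of clearance) increases to 2.5× activity: 0.24 × 2.5 = 0.6.
The remaining 45% of clearance is unaffected.
New clearance relative to baseline: 0.0744 + 0.6 + 0.45 = 1.1244.
Dividing the baseline by the relative clearance: 17.3 / 1.1244 = 15.4 ng/mL.

15.4 ng/mL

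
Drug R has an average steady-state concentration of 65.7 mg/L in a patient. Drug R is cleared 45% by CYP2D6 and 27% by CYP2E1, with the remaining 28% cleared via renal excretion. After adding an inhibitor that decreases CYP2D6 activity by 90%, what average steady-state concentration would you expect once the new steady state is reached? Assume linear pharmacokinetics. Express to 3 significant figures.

110 mg/L

The CYP2D6 pathway (45% of clearance) is reduced to 0.1× activity: 0.45 × 0.1 = 0.045.
CYP2E1 (27%) and the residual 28% are unaffected.
Relative clearance = 0.045 + 0.27 + 0.28 = 0.595.
With dosing unchanged, average steady-state concentration scales as 1/CL: 65.7 / 0.595 = 110 mg/L.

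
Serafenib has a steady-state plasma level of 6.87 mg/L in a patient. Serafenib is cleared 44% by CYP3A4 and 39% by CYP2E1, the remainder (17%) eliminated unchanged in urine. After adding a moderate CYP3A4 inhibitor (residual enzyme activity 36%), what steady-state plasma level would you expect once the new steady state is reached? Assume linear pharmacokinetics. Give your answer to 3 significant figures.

9.56 mg/L

The CYP3A4 pathway (44% of clearance) drops to 0.36× activity: 0.44 × 0.36 = 0.1584.
CYP2E1 (39%) and the residual 17% are unaffected.
Relative clearance = 0.1584 + 0.39 + 0.17 = 0.7184.
With dosing unchanged, steady-state plasma level scales as 1/CL: 6.87 / 0.7184 = 9.56 mg/L.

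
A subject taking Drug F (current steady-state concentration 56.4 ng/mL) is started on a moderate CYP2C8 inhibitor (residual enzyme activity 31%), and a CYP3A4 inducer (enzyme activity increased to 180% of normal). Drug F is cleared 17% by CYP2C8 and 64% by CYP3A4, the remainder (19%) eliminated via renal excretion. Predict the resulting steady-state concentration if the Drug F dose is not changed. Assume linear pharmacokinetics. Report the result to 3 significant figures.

The CYP2C8 pathway (17% of clearance) is reduced to 0.31× activity: 0.17 × 0.31 = 0.0527.
The CYP3A4 pathway (64% of clearance) is boosted to 1.8× activity: 0.64 × 1.8 = 1.152.
Non-CYP routes (19%) are unchanged.
Relative clearance = 0.0527 + 1.152 + 0.19 = 1.3947.
Dividing the baseline by the relative clearance: 56.4 / 1.3947 = 40.4 ng/mL.

40.4 ng/mL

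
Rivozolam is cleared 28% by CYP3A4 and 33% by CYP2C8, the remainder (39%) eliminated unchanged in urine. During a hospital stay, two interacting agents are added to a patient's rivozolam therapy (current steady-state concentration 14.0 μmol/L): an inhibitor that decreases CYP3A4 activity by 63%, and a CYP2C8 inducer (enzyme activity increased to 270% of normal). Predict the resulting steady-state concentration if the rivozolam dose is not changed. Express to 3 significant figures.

The CYP3A4 pathway (28% of clearance) is reduced to 0.37× activity: 0.28 × 0.37 = 0.1036.
The CYP2C8 pathway (33% of clearance) rises to 2.7× activity: 0.33 × 2.7 = 0.891.
The remaining 39% of clearance is unaffected.
New clearance relative to baseline: 0.1036 + 0.891 + 0.39 = 1.3846.
Dividing the baseline by the relative clearance: 14.0 / 1.3846 = 10.1 μmol/L.

10.1 μmol/L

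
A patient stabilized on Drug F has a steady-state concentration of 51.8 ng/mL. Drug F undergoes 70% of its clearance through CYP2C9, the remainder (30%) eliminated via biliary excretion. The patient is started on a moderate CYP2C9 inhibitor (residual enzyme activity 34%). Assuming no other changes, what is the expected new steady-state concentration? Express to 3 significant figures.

96.3 ng/mL

The CYP2C9 pathway (70% of clearance) drops to 0.34× activity: 0.7 × 0.34 = 0.238.
The remaining 30% of clearance is unaffected.
New clearance relative to baseline: 0.238 + 0.3 = 0.538.
Steady-state concentration ∝ 1/CL, so new value = 51.8 / 0.538 = 96.3 ng/mL.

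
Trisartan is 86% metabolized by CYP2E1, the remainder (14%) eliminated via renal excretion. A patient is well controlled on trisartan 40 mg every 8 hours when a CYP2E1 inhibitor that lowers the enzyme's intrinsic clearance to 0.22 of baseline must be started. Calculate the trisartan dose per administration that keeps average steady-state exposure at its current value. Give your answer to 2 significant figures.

CYP2E1: 0.86 × 0.22 = 0.1892
Other: 0.14 (unchanged)
CL_new/CL_old = 0.1892 + 0.14 = 0.3292.
To maintain the same steady-state level, dose must scale with clearance: new dose = 40 × 0.3292 = 13 mg.

13 mg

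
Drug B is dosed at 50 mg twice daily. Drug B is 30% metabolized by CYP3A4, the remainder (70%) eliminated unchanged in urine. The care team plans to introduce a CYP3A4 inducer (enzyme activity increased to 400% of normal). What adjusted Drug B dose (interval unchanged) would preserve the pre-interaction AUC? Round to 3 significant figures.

95.0 mg

The CYP3A4 pathway (30% of clearance) rises to 4× activity: 0.3 × 4 = 1.2.
The remaining 70% of clearance is unaffected.
New clearance relative to baseline: 1.2 + 0.7 = 1.9.
To maintain the same steady-state level, dose must scale with clearance: new dose = 50 × 1.9 = 95.0 mg.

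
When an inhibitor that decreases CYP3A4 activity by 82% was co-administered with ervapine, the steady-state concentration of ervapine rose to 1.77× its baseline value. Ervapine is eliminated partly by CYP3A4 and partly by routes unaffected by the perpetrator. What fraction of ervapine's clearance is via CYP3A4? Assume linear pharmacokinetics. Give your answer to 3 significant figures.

Call the CYP3A4 fraction fm. After the interaction, CL_new/CL_old = fm × 0.18 + (1 − fm).
Steady-state concentration ratio = 1 / (new CL fraction), so new CL fraction = 1 / 1.77 = 0.565.
fm × 0.18 + 1 − fm = 0.565  ⇒  fm × (0.18 − 1) = −0.435  ⇒  fm = 0.531.

0.531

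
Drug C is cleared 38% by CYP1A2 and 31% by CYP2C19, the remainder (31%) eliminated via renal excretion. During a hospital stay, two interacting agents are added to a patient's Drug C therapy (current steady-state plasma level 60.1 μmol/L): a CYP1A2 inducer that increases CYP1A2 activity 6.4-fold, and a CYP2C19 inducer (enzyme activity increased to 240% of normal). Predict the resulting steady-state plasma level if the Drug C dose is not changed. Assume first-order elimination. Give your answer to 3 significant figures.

17.2 μmol/L

The CYP1A2 pathway (38% of clearance) increases to 6.4× activity: 0.38 × 6.4 = 2.432.
The CYP2C19 pathway (31% of clearance) rises to 2.4× activity: 0.31 × 2.4 = 0.744.
The remaining 31% of clearance is unaffected.
New clearance relative to baseline: 2.432 + 0.744 + 0.31 = 3.486.
Dividing the baseline by the relative clearance: 60.1 / 3.486 = 17.2 μmol/L.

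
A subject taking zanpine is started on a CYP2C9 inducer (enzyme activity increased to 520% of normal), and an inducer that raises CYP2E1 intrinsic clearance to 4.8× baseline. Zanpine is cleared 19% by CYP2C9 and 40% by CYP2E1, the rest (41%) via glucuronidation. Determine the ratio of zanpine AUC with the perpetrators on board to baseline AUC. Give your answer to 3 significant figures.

CYP2C9: 0.19 × 5.2 = 0.988
CYP2E1: 0.4 × 4.8 = 1.92
Other: 0.41 (unchanged)
CL_new/CL_old = 0.988 + 1.92 + 0.41 = 3.318.
Because AUC varies inversely with clearance, the combined effect is 1 / 3.318 = 0.301.

0.301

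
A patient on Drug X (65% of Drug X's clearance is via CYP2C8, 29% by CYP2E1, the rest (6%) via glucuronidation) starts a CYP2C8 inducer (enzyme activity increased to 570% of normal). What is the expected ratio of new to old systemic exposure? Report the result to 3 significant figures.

The CYP2C8 pathway (65% of clearance) is boosted to 5.7× activity: 0.65 × 5.7 = 3.705.
CYP2E1 (29%) and the residual 6% are unaffected.
Relative clearance = 3.705 + 0.29 + 0.06 = 4.055.
Systemic exposure ratio = CL_old/CL_new = 1 / 4.055 = 0.247.

0.247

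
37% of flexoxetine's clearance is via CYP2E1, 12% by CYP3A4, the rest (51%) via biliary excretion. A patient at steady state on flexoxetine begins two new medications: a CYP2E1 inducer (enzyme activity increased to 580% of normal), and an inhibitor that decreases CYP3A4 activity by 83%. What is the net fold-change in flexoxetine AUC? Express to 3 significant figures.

0.374

The CYP2E1 pathway (37% of clearance) increases to 5.8× activity: 0.37 × 5.8 = 2.146.
The CYP3A4 pathway (12% of clearance) is reduced to 0.17× activity: 0.12 × 0.17 = 0.0204.
The remaining 51% of clearance is unaffected.
New clearance relative to baseline: 2.146 + 0.0204 + 0.51 = 2.6764.
AUC ∝ 1/CL: fold-change = 1 / 2.6764 = 0.374.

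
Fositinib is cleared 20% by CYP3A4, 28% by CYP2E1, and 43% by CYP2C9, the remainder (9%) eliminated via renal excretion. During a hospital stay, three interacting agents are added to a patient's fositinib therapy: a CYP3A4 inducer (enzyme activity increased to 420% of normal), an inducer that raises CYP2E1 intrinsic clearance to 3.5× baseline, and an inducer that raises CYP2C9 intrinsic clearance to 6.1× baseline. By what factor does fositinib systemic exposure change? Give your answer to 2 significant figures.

The CYP3A4 pathway (20% of clearance) is boosted to 4.2× activity: 0.2 × 4.2 = 0.84.
The CYP2E1 pathway (28% of clearance) is boosted to 3.5× activity: 0.28 × 3.5 = 0.98.
The CYP2C9 pathway (43% of clearance) is boosted to 6.1× activity: 0.43 × 6.1 = 2.623.
Non-CYP routes (9%) are unchanged.
CL_new/CL_old = 0.84 + 0.98 + 2.623 + 0.09 = 4.533.
Systemic exposure ∝ 1/CL: fold-change = 1 / 4.533 = 0.22.

0.22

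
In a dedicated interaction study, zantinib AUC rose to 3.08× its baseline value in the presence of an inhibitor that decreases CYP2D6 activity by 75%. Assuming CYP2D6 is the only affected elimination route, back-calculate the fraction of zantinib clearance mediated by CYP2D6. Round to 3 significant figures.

CL'/CL = 1 / 3.08 = 0.3247
0.25·fm + (1 − fm) = 0.3247
fm = (0.3247 − 1) / (0.25 − 1) = 0.900

0.900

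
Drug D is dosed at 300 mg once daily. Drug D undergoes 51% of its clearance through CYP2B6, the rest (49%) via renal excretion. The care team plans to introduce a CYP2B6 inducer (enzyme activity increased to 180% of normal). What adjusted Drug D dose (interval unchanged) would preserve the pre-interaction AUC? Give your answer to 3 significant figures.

The CYP2B6 pathway (51% of clearance) increases to 1.8× activity: 0.51 × 1.8 = 0.918.
The remaining 49% of clearance is unaffected.
CL_new/CL_old = 0.918 + 0.49 = 1.408.
To maintain the same steady-state level, dose must scale with clearance: new dose = 300 × 1.408 = 422 mg.

422 mg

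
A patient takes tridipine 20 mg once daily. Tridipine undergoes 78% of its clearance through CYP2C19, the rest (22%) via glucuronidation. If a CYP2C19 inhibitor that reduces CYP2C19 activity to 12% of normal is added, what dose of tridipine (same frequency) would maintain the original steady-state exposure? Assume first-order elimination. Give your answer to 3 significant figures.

6.27 mg

The CYP2C19 pathway (78% of clearance) falls to 0.12× activity: 0.78 × 0.12 = 0.0936.
Non-CYP routes (22%) are unchanged.
New clearance relative to baseline: 0.0936 + 0.22 = 0.3136.
Exposure is unchanged when dose changes in proportion to clearance. New dose = 20 mg × 0.3136 = 6.27 mg.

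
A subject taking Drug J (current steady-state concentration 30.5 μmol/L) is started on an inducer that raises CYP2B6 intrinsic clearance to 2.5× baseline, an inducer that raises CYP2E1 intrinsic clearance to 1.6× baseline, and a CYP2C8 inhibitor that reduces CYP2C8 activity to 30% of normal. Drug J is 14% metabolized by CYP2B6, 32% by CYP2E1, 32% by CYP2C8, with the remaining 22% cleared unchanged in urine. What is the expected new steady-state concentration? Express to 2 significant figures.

26 μmol/L

CYP2B6: 0.14 × 2.5 = 0.35
CYP2E1: 0.32 × 1.6 = 0.512
CYP2C8: 0.32 × 0.3 = 0.096
Other: 0.22 (unchanged)
CL_new/CL_old = 0.35 + 0.512 + 0.096 + 0.22 = 1.178.
Steady-state concentration ∝ 1/CL: new value = 30.5 / 1.178 = 26 μmol/L.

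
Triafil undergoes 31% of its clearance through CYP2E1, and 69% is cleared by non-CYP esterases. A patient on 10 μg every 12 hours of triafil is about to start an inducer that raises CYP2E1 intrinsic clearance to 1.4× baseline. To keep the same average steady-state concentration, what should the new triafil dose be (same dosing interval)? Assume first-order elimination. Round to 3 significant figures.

CYP2E1: 0.31 × 1.4 = 0.434
Other: 0.69 (unchanged)
Relative clearance = 0.434 + 0.69 = 1.124.
To maintain the same steady-state level, dose must scale with clearance: new dose = 10 × 1.124 = 11.2 μg.

11.2 μg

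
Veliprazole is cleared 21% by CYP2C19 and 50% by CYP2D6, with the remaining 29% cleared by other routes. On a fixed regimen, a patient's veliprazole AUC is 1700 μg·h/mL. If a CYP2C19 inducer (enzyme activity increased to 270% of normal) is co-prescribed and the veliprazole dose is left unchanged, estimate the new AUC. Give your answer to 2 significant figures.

1.3 × 10³ μg·h/mL

CYP2C19: 0.21 × 2.7 = 0.567
CYP2D6: 0.5 (unchanged)
Other: 0.29 (unchanged)
New clearance relative to baseline: 0.567 + 0.5 + 0.29 = 1.357.
With dosing unchanged, AUC scales as 1/CL: 1700 / 1.357 = 1.3 × 10³ μg·h/mL.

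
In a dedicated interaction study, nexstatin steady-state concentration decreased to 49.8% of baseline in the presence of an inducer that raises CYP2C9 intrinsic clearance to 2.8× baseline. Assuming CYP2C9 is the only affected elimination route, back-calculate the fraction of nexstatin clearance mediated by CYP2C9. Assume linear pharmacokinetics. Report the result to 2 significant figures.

0.56

Call the CYP2C9 fraction fm. After the interaction, CL_new/CL_old = fm × 2.8 + (1 − fm).
Steady-state concentration ratio = 1 / (new CL fraction), so new CL fraction = 1 / 0.498 = 2.008.
fm × 2.8 + 1 − fm = 2.008  ⇒  fm × (2.8 − 1) = 1.008  ⇒  fm = 0.56.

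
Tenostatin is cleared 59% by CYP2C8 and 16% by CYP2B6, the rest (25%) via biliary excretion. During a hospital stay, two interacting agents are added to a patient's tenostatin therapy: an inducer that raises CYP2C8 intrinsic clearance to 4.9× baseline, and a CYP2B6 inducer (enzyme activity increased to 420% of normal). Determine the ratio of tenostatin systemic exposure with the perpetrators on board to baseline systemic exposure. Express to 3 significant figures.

0.262

The CYP2C8 pathway (59% of clearance) is boosted to 4.9× activity: 0.59 × 4.9 = 2.891.
The CYP2B6 pathway (16% of clearance) increases to 4.2× activity: 0.16 × 4.2 = 0.672.
The remaining 25% of clearance is unaffected.
New clearance relative to baseline: 2.891 + 0.672 + 0.25 = 3.813.
Systemic exposure ∝ 1/CL: fold-change = 1 / 3.813 = 0.262.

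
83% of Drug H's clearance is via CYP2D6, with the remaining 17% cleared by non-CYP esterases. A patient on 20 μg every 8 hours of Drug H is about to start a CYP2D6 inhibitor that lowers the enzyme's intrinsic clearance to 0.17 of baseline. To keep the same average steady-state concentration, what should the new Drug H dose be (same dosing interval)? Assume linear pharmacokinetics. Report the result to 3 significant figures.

The CYP2D6 pathway (83% of clearance) falls to 0.17× activity: 0.83 × 0.17 = 0.1411.
The remaining 17% of clearance is unaffected.
Relative clearance = 0.1411 + 0.17 = 0.3111.
To maintain the same steady-state level, dose must scale with clearance: new dose = 20 × 0.3111 = 6.22 μg.

6.22 μg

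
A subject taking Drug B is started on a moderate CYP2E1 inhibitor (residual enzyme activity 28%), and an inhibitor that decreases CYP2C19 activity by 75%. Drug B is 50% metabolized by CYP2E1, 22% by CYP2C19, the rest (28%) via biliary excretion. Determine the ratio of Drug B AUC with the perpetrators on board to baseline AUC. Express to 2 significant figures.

The CYP2E1 pathway (50% of clearance) is reduced to 0.28× activity: 0.5 × 0.28 = 0.14.
The CYP2C19 pathway (22% of clearance) drops to 0.25× activity: 0.22 × 0.25 = 0.055.
Non-CYP routes (28%) are unchanged.
CL_new/CL_old = 0.14 + 0.055 + 0.28 = 0.475.
AUC ∝ 1/CL: fold-change = 1 / 0.475 = 2.1.

2.1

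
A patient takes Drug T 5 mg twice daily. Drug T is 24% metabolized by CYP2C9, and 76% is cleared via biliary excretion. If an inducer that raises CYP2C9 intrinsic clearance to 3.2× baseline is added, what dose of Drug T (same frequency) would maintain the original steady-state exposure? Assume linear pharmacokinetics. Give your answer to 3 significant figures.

7.64 mg

The CYP2C9 pathway (24% of clearance) rises to 3.2× activity: 0.24 × 3.2 = 0.768.
Non-CYP routes (76%) are unchanged.
Relative clearance = 0.768 + 0.76 = 1.528.
Exposure is unchanged when dose changes in proportion to clearance. New dose = 5 mg × 1.528 = 7.64 mg.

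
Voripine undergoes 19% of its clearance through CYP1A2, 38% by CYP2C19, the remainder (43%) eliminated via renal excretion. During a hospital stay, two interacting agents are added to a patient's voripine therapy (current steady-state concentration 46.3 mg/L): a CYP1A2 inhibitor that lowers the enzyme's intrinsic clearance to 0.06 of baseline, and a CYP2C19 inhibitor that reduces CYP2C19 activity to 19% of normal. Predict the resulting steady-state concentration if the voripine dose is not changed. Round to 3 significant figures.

90.1 mg/L

The CYP1A2 pathway (19% of clearance) is reduced to 0.06× activity: 0.19 × 0.06 = 0.0114.
The CYP2C19 pathway (38% of clearance) drops to 0.19× activity: 0.38 × 0.19 = 0.0722.
The remaining 43% of clearance is unaffected.
New clearance relative to baseline: 0.0114 + 0.0722 + 0.43 = 0.5136.
Steady-state concentration ∝ 1/CL: new value = 46.3 / 0.5136 = 90.1 mg/L.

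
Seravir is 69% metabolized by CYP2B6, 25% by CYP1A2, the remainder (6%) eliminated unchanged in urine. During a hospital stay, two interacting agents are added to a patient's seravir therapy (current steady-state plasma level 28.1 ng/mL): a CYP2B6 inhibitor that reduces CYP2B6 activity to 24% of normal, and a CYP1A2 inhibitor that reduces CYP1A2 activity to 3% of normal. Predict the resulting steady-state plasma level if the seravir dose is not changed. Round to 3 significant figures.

121 ng/mL

The CYP2B6 pathway (69% of clearance) is reduced to 0.24× activity: 0.69 × 0.24 = 0.1656.
The CYP1A2 pathway (25% of clearance) drops to 0.03× activity: 0.25 × 0.03 = 0.0075.
The remaining 6% of clearance is unaffected.
New clearance relative to baseline: 0.1656 + 0.0075 + 0.06 = 0.2331.
Dividing the baseline by the relative clearance: 28.1 / 0.2331 = 121 ng/mL.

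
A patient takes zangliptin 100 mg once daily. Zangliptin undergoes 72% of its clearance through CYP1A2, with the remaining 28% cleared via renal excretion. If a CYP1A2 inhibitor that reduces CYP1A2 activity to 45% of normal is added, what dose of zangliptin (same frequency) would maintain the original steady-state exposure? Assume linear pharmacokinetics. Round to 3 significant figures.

60.4 mg

The CYP1A2 pathway (72% of clearance) falls to 0.45× activity: 0.72 × 0.45 = 0.324.
The remaining 28% of clearance is unaffected.
Relative clearance = 0.324 + 0.28 = 0.604.
To maintain the same steady-state level, dose must scale with clearance: new dose = 100 × 0.604 = 60.4 mg.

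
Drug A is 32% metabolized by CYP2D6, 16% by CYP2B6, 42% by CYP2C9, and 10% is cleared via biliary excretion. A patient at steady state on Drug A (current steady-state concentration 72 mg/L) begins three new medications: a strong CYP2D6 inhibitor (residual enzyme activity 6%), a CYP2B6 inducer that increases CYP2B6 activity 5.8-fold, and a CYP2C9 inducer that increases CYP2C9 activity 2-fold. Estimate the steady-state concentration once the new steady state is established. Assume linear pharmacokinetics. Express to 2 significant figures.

CYP2D6: 0.32 × 0.06 = 0.0192
CYP2B6: 0.16 × 5.8 = 0.928
CYP2C9: 0.42 × 2 = 0.84
Other: 0.1 (unchanged)
CL_new/CL_old = 0.0192 + 0.928 + 0.84 + 0.1 = 1.8872.
Steady-state concentration ∝ 1/CL: new value = 72 / 1.8872 = 38 mg/L.

38 mg/L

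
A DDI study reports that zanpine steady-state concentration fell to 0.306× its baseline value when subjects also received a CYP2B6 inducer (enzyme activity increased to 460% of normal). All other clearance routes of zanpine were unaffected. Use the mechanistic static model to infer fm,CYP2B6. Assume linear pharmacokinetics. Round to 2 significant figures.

0.63

Write x for the fraction cleared via CYP2B6. The observed steady-state concentration change means clearance rose to 1/0.306 = 3.268 of baseline.
Only the CYP2B6 route changed, so 3.268 = x·4.6 + (1 − x), giving x = 0.63.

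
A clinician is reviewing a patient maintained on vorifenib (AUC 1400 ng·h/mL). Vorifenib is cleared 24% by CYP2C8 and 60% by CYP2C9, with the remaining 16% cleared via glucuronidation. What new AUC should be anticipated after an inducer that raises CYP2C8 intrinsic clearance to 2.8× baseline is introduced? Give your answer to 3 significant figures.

The CYP2C8 pathway (24% of clearance) increases to 2.8× activity: 0.24 × 2.8 = 0.672.
CYP2C9 (60%) and the residual 16% are unaffected.
CL_new/CL_old = 0.672 + 0.6 + 0.16 = 1.432.
AUC ∝ 1/CL, so new value = 1400 / 1.432 = 978 ng·h/mL.

978 ng·h/mL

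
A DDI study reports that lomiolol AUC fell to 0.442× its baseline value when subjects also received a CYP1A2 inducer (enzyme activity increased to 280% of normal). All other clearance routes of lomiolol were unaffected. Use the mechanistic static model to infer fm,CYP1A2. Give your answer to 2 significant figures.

Call the CYP1A2 fraction fm. After the interaction, CL_new/CL_old = fm × 2.8 + (1 − fm).
AUC ratio = 1 / (new CL fraction), so new CL fraction = 1 / 0.442 = 2.262.
fm × 2.8 + 1 − fm = 2.262  ⇒  fm × (2.8 − 1) = 1.262  ⇒  fm = 0.70.

0.70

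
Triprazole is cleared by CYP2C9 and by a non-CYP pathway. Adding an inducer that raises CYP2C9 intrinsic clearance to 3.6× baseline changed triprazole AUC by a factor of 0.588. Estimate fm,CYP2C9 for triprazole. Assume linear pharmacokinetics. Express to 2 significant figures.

0.27

CL'/CL = 1 / 0.588 = 1.701
3.6·fm + (1 − fm) = 1.701
fm = (1.701 − 1) / (3.6 − 1) = 0.27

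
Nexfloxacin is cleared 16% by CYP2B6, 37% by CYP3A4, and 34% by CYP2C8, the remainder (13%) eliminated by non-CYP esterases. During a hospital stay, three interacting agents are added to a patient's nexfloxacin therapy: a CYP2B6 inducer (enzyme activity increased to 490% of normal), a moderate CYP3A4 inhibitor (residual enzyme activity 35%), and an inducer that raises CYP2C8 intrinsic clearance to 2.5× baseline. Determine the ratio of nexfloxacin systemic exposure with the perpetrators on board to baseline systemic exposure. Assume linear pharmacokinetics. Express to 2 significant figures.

The CYP2B6 pathway (16% of clearance) rises to 4.9× activity: 0.16 × 4.9 = 0.784.
The CYP3A4 pathway (37% of clearance) is reduced to 0.35× activity: 0.37 × 0.35 = 0.1295.
The CYP2C8 pathway (34% of clearance) rises to 2.5× activity: 0.34 × 2.5 = 0.85.
The remaining 13% of clearance is unaffected.
New clearance relative to baseline: 0.784 + 0.1295 + 0.85 + 0.13 = 1.8935.
Net systemic exposure ratio = 1 / 1.8935 = 0.53.

0.53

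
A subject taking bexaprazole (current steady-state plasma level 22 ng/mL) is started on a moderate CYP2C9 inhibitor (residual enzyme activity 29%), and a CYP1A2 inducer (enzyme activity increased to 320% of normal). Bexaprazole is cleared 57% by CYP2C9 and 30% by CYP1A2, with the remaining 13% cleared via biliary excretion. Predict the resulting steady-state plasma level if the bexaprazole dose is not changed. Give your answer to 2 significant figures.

18 ng/mL

The CYP2C9 pathway (57% of clearance) falls to 0.29× activity: 0.57 × 0.29 = 0.1653.
The CYP1A2 pathway (30% of clearance) rises to 3.2× activity: 0.3 × 3.2 = 0.96.
Non-CYP routes (13%) are unchanged.
New clearance relative to baseline: 0.1653 + 0.96 + 0.13 = 1.2553.
New steady-state plasma level = 22 / 1.2553 = 18 ng/mL (concentration scales inversely with clearance).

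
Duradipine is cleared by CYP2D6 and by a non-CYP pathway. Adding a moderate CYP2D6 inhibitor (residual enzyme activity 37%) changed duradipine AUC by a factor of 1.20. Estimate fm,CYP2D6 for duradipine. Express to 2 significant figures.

0.26

Let x = fm,CYP2D6. Because AUC ∝ 1/CL, relative clearance fell to 1/1.20 = 0.8333.
Setting x·0.37 + (1 − x) = 0.8333 and solving: x = (0.8333 − 1)/(0.37 − 1) = 0.26.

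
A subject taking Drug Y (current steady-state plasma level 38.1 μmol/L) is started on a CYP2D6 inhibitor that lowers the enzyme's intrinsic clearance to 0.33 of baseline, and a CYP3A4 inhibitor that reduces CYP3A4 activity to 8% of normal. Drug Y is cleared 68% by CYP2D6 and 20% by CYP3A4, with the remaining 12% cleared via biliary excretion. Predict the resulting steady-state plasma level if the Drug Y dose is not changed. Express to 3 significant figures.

CYP2D6: 0.68 × 0.33 = 0.2244
CYP3A4: 0.2 × 0.08 = 0.016
Other: 0.12 (unchanged)
Relative clearance = 0.2244 + 0.016 + 0.12 = 0.3604.
New steady-state plasma level = 38.1 / 0.3604 = 106 μmol/L (concentration scales inversely with clearance).

106 μmol/L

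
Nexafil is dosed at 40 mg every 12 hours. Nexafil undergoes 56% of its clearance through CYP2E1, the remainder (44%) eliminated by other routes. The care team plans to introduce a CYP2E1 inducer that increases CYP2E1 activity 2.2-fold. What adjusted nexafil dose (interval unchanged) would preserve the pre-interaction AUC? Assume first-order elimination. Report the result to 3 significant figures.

66.9 mg

The CYP2E1 pathway (56% of clearance) increases to 2.2× activity: 0.56 × 2.2 = 1.232.
The remaining 44% of clearance is unaffected.
Relative clearance = 1.232 + 0.44 = 1.672.
To maintain the same steady-state level, dose must scale with clearance: new dose = 40 × 1.672 = 66.9 mg.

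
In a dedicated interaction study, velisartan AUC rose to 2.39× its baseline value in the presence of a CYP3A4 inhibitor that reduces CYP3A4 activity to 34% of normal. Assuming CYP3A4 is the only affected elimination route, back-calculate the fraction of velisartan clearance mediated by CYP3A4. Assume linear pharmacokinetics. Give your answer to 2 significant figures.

Call the CYP3A4 fraction fm. After the interaction, CL_new/CL_old = fm × 0.34 + (1 − fm).
AUC ratio = 1 / (new CL fraction), so new CL fraction = 1 / 2.39 = 0.4184.
fm × 0.34 + 1 − fm = 0.4184  ⇒  fm × (0.34 − 1) = −0.5816  ⇒  fm = 0.88.

0.88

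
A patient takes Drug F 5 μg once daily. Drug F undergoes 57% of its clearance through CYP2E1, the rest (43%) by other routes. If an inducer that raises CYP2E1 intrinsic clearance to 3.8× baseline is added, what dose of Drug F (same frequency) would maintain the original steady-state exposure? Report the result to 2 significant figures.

CYP2E1: 0.57 × 3.8 = 2.166
Other: 0.43 (unchanged)
CL_new/CL_old = 2.166 + 0.43 = 2.596.
Exposure is unchanged when dose changes in proportion to clearance. New dose = 5 μg × 2.596 = 13 μg.

13 μg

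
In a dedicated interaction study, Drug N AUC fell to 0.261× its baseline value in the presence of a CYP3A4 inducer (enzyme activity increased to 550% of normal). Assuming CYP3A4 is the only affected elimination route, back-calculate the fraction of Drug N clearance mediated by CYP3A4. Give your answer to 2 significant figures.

Call the CYP3A4 fraction fm. After the interaction, CL_new/CL_old = fm × 5.5 + (1 − fm).
AUC ratio = 1 / (new CL fraction), so new CL fraction = 1 / 0.261 = 3.831.
fm × 5.5 + 1 − fm = 3.831  ⇒  fm × (5.5 − 1) = 2.831  ⇒  fm = 0.63.

0.63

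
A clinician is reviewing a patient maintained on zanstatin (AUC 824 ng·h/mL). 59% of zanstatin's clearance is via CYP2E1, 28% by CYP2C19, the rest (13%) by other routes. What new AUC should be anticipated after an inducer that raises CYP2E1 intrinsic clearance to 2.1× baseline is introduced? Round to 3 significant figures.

500 ng·h/mL

The CYP2E1 pathway (59% of clearance) is boosted to 2.1× activity: 0.59 × 2.1 = 1.239.
CYP2C19 (28%) and the residual 13% are unaffected.
CL_new/CL_old = 1.239 + 0.28 + 0.13 = 1.649.
AUC ∝ 1/CL, so new value = 824 / 1.649 = 500 ng·h/mL.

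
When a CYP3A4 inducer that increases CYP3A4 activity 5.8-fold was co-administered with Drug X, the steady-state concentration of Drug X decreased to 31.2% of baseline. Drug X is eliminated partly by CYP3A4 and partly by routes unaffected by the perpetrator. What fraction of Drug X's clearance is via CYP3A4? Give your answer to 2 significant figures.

Let x = fm,CYP3A4. Because steady-state concentration ∝ 1/CL, relative clearance rose to 1/0.312 = 3.205.
Only the CYP3A4 route changed, so 3.205 = x·5.8 + (1 − x), giving x = 0.46.

0.46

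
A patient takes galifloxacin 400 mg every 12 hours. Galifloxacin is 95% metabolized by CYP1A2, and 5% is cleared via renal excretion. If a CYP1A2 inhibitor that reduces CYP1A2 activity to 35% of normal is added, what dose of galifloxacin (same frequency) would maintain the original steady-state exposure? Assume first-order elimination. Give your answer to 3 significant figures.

CYP1A2: 0.95 × 0.35 = 0.3325
Other: 0.05 (unchanged)
Relative clearance = 0.3325 + 0.05 = 0.3825.
Css,avg = (dose rate)/CL, so holding Css fixed requires dose ∝ CL: 400 × 0.3825 = 153 mg.

153 mg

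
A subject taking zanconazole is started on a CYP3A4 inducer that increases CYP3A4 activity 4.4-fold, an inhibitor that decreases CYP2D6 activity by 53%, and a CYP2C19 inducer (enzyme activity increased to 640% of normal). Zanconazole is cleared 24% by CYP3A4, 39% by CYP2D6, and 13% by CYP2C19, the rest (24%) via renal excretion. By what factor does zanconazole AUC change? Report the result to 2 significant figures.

0.43

CYP3A4: 0.24 × 4.4 = 1.056
CYP2D6: 0.39 × 0.47 = 0.1833
CYP2C19: 0.13 × 6.4 = 0.832
Other: 0.24 (unchanged)
Relative clearance = 1.056 + 0.1833 + 0.832 + 0.24 = 2.3113.
AUC ∝ 1/CL: fold-change = 1 / 2.3113 = 0.43.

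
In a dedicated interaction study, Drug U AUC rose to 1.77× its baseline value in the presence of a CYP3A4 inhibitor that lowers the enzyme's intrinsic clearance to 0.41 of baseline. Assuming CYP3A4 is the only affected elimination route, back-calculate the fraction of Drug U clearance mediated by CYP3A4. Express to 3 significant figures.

0.737

Call the CYP3A4 fraction fm. After the interaction, CL_new/CL_old = fm × 0.41 + (1 − fm).
AUC ratio = 1 / (new CL fraction), so new CL fraction = 1 / 1.77 = 0.565.
fm × 0.41 + 1 − fm = 0.565  ⇒  fm × (0.41 − 1) = −0.435  ⇒  fm = 0.737.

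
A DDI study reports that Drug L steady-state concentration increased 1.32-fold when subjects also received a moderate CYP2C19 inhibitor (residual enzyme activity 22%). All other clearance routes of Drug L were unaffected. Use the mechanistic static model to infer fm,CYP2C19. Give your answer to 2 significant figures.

0.31

Write x for the fraction cleared via CYP2C19. The observed steady-state concentration change means clearance fell to 1/1.32 = 0.7576 of baseline.
Setting x·0.22 + (1 − x) = 0.7576 and solving: x = (0.7576 − 1)/(0.22 − 1) = 0.31.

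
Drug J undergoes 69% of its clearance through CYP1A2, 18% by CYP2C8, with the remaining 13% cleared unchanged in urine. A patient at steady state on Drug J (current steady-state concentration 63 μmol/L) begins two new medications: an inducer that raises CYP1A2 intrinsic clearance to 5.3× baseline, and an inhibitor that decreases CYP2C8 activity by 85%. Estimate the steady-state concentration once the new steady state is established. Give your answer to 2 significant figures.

17 μmol/L

CYP1A2: 0.69 × 5.3 = 3.657
CYP2C8: 0.18 × 0.15 = 0.027
Other: 0.13 (unchanged)
CL_new/CL_old = 3.657 + 0.027 + 0.13 = 3.814.
Steady-state concentration ∝ 1/CL: new value = 63 / 3.814 = 17 μmol/L.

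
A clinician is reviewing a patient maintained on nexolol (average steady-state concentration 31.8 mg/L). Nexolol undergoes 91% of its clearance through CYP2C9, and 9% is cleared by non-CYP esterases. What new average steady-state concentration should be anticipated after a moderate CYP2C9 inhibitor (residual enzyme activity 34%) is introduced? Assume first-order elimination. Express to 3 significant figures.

The CYP2C9 pathway (91% of clearance) falls to 0.34× activity: 0.91 × 0.34 = 0.3094.
Non-CYP routes (9%) are unchanged.
CL_new/CL_old = 0.3094 + 0.09 = 0.3994.
New average steady-state concentration = baseline ÷ relative clearance = 31.8 / 0.3994 = 79.6 mg/L.

79.6 mg/L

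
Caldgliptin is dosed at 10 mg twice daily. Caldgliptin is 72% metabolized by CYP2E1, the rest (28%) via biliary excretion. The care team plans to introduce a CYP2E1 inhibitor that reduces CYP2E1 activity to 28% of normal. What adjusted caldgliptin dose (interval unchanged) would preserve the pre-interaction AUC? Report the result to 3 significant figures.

4.82 mg

CYP2E1: 0.72 × 0.28 = 0.2016
Other: 0.28 (unchanged)
Relative clearance = 0.2016 + 0.28 = 0.4816.
Exposure is unchanged when dose changes in proportion to clearance. New dose = 10 mg × 0.4816 = 4.82 mg.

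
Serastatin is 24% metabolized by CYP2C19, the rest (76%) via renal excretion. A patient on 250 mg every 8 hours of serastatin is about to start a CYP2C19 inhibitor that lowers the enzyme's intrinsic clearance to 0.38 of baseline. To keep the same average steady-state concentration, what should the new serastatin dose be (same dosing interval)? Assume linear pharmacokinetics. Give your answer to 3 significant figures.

CYP2C19: 0.24 × 0.38 = 0.0912
Other: 0.76 (unchanged)
New clearance relative to baseline: 0.0912 + 0.76 = 0.8512.
Exposure is unchanged when dose changes in proportion to clearance. New dose = 250 mg × 0.8512 = 213 mg.

213 mg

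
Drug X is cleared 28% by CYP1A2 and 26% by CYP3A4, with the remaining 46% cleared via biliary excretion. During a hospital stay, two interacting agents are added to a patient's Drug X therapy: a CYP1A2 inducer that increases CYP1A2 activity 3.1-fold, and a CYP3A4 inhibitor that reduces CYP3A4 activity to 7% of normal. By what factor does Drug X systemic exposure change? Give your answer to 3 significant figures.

0.743

CYP1A2: 0.28 × 3.1 = 0.868
CYP3A4: 0.26 × 0.07 = 0.0182
Other: 0.46 (unchanged)
Relative clearance = 0.868 + 0.0182 + 0.46 = 1.3462.
Systemic exposure ∝ 1/CL: fold-change = 1 / 1.3462 = 0.743.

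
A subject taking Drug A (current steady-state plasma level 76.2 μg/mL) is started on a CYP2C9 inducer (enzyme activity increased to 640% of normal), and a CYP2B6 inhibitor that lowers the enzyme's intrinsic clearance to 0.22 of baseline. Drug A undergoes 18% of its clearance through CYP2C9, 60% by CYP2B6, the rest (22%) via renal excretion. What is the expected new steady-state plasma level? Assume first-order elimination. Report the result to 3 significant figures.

50.7 μg/mL

The CYP2C9 pathway (18% of clearance) is boosted to 6.4× activity: 0.18 × 6.4 = 1.152.
The CYP2B6 pathway (60% of clearance) drops to 0.22× activity: 0.6 × 0.22 = 0.132.
The remaining 22% of clearance is unaffected.
Relative clearance = 1.152 + 0.132 + 0.22 = 1.504.
Steady-state plasma level ∝ 1/CL: new value = 76.2 / 1.504 = 50.7 μg/mL.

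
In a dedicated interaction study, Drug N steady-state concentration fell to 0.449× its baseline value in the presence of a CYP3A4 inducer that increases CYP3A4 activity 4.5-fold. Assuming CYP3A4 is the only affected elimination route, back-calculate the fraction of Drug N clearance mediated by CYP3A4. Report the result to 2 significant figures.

0.35

Let x = fm,CYP3A4. Because steady-state concentration ∝ 1/CL, relative clearance rose to 1/0.449 = 2.227.
Setting x·4.5 + (1 − x) = 2.227 and solving: x = (2.227 − 1)/(4.5 − 1) = 0.35.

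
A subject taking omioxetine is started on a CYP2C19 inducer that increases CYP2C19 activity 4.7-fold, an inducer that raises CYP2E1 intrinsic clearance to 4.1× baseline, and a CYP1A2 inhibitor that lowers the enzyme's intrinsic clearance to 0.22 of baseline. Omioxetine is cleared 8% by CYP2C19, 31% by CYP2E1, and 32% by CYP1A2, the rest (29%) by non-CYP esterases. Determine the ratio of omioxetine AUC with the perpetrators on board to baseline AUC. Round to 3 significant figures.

CYP2C19: 0.08 × 4.7 = 0.376
CYP2E1: 0.31 × 4.1 = 1.271
CYP1A2: 0.32 × 0.22 = 0.0704
Other: 0.29 (unchanged)
Relative clearance = 0.376 + 1.271 + 0.0704 + 0.29 = 2.0074.
Because AUC varies inversely with clearance, the combined effect is 1 / 2.0074 = 0.498.

0.498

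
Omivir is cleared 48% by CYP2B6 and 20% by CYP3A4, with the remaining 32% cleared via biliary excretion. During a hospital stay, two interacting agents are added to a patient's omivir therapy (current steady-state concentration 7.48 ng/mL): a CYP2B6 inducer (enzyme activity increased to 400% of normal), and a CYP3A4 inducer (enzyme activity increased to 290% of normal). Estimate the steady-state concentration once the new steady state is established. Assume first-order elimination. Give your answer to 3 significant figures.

2.65 ng/mL

CYP2B6: 0.48 × 4 = 1.92
CYP3A4: 0.2 × 2.9 = 0.58
Other: 0.32 (unchanged)
New clearance relative to baseline: 1.92 + 0.58 + 0.32 = 2.82.
New steady-state concentration = 7.48 / 2.82 = 2.65 ng/mL (concentration scales inversely with clearance).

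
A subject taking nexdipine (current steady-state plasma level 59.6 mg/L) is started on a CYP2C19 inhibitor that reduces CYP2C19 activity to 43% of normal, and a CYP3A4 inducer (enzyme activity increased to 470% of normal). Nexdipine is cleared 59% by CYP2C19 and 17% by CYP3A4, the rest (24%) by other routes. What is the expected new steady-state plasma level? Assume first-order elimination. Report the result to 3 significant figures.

46.1 mg/L

The CYP2C19 pathway (59% of clearance) falls to 0.43× activity: 0.59 × 0.43 = 0.2537.
The CYP3A4 pathway (17% of clearance) rises to 4.7× activity: 0.17 × 4.7 = 0.799.
Non-CYP routes (24%) are unchanged.
CL_new/CL_old = 0.2537 + 0.799 + 0.24 = 1.2927.
Steady-state plasma level ∝ 1/CL: new value = 59.6 / 1.2927 = 46.1 mg/L.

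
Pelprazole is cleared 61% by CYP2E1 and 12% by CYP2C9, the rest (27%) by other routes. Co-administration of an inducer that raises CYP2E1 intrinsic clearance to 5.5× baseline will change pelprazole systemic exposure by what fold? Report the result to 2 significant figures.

0.27

The CYP2E1 pathway (61% of clearance) increases to 5.5× activity: 0.61 × 5.5 = 3.355.
CYP2C9 (12%) and the residual 27% are unaffected.
Relative clearance = 3.355 + 0.12 + 0.27 = 3.745.
Systemic exposure is inversely proportional to clearance, so the fold-change is 1 / 3.745 = 0.27.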